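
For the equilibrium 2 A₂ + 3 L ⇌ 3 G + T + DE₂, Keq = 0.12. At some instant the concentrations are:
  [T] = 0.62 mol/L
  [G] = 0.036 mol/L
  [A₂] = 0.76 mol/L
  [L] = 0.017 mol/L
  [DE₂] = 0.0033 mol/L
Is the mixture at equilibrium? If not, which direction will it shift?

no; Q < K, reaction proceeds forward

Q = [G]³·[T]·[DE₂] / ([A₂]²·[L]³) = (0.036)³·(0.62)·(0.0033) / ((0.76)²·(0.017)³) = 0.034
Q = 0.034 < Keq = 0.12: net forward reaction.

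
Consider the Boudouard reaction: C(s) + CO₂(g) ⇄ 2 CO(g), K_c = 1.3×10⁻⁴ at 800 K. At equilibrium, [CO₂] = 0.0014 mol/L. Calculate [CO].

(C is a pure solid — omitted from K_c.)
At equilibrium, K_c = [CO]² / [CO₂] = 1.3×10⁻⁴.
([CO])² / (0.0014) = 1.3×10⁻⁴
[CO]² = 1.82×10⁻⁷ ⇒ [CO] = 4.3×10⁻⁴ mol/L

[CO] = 4.3×10⁻⁴ mol/L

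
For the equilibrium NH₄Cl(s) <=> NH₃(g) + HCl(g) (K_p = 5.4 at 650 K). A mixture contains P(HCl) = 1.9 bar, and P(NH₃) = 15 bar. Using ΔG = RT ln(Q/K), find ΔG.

(NH₄Cl is a pure solid — omitted from Q_p.)
Q_p = P(NH₃)·P(HCl) = (15)·(1.9) = 28.5
ΔG = RT ln(Q_p/K_p) = (8.314 J mol⁻¹ K⁻¹)(650 K) × ln(28.5/5.4)
   = (5.404 kJ/mol)(1.664) = 8.99 kJ/mol
ΔG > 0, so the forward reaction is non-spontaneous (proceeds in reverse).

ΔG = 8.99 kJ/mol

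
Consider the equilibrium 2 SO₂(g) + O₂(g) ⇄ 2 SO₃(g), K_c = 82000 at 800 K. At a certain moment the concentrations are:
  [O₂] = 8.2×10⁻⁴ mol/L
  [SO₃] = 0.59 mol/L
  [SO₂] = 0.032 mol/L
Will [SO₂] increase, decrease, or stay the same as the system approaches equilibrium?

Q_c = [SO₃]² / ([SO₂]²·[O₂]) = (0.59)² / ((0.032)²·(8.2×10⁻⁴)) = 4.1×10⁵
Q_c = 4.1×10⁵ > K_c = 82000: net reverse reaction.
SO₂ is a reactant, so it increases.

increase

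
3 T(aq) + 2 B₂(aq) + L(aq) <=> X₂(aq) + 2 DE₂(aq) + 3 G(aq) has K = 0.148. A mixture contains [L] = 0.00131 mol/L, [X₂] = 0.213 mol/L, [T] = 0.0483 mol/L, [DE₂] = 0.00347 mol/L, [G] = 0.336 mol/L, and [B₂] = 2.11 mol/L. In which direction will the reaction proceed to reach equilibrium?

Q = [X₂]·[DE₂]²·[G]³ / ([T]³·[B₂]²·[L]) = (0.213)·(0.00347)²·(0.336)³ / ((0.0483)³·(2.11)²·(0.00131)) = 0.148
Q = 0.148 = K, so the system is already at equilibrium.

no net change (already at equilibrium)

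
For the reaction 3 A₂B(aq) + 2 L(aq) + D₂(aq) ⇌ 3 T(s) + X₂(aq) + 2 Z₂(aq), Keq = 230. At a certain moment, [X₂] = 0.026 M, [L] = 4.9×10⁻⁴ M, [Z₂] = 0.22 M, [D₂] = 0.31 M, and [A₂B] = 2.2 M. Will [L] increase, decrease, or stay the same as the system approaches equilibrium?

(T is a pure solid — omitted from Q.)
Q = [X₂]·[Z₂]² / ([A₂B]³·[L]²·[D₂]) = (0.026)·(0.22)² / ((2.2)³·(4.9×10⁻⁴)²·(0.31)) = 1600
Q = 1600 > Keq = 230: net reverse reaction.
L is a reactant, so it increases.

increase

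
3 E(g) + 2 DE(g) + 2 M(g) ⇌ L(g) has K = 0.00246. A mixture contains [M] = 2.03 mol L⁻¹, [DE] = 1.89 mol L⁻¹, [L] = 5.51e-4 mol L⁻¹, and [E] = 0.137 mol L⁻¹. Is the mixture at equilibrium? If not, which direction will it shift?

no; Q > K, reaction proceeds in reverse

Q = [L] / ([E]³·[DE]²·[M]²) = (5.51e-4) / ((0.137)³·(1.89)²·(2.03)²) = 0.0146
Q = 0.0146 > K = 0.00246: net reverse reaction.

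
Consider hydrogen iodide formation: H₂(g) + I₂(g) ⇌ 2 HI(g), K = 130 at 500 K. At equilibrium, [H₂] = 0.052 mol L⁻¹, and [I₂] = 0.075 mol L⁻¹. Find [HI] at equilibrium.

At equilibrium, K = [HI]² / ([H₂]·[I₂]) = 130.
([HI])² / ((0.052)·(0.075)) = 130
[HI]² = 0.507 ⇒ [HI] = 0.71 mol L⁻¹

[HI] = 0.71 mol L⁻¹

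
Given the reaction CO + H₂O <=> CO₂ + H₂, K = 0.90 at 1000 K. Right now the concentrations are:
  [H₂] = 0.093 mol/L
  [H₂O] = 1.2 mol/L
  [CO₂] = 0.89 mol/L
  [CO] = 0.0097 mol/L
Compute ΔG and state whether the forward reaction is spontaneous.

ΔG = 17.2 kJ/mol; the forward reaction is non-spontaneous

Q = [CO₂]·[H₂] / ([CO]·[H₂O]) = (0.89)·(0.093) / ((0.0097)·(1.2)) = 7.11
ΔG = RT ln(Q/K) = (8.314 J mol⁻¹ K⁻¹)(1000 K) × ln(7.11/0.90)
   = (8.314 kJ/mol)(2.067) = 17.2 kJ/mol
ΔG > 0, so the forward reaction is non-spontaneous (proceeds in reverse).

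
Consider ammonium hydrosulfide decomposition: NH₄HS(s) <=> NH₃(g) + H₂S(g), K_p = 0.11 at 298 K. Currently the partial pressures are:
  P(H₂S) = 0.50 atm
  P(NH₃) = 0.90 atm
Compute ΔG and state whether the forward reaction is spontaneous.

(NH₄HS is a pure solid — omitted from Q_p.)
Q_p = P(NH₃)·P(H₂S) = (0.90)·(0.50) = 0.450
ΔG = RT ln(Q_p/K_p) = (8.314 J mol⁻¹ K⁻¹)(298 K) × ln(0.450/0.11)
   = (2.478 kJ/mol)(1.409) = 3.49 kJ/mol
ΔG > 0, so the forward reaction is non-spontaneous (proceeds in reverse).

ΔG = 3.49 kJ/mol; the forward reaction is non-spontaneous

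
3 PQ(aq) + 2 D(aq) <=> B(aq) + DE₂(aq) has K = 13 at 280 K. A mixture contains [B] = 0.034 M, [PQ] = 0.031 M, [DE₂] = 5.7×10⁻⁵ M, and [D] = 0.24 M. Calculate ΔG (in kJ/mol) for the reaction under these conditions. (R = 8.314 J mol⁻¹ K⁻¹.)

Q = [B]·[DE₂] / ([PQ]³·[D]²) = (0.034)·(5.7×10⁻⁵) / ((0.031)³·(0.24)²) = 1.13
ΔG = RT ln(Q/K) = (8.314 J mol⁻¹ K⁻¹)(280 K) × ln(1.13/13)
   = (2.328 kJ/mol)(-2.443) = -5.69 kJ/mol
ΔG < 0, so the forward reaction is spontaneous (proceeds forward).

ΔG = -5.69 kJ/mol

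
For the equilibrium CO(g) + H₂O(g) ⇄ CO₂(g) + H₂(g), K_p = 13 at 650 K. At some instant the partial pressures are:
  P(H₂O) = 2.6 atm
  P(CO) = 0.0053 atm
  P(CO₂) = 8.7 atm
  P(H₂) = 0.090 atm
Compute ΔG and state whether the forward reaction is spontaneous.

Q_p = P(CO₂)·P(H₂) / (P(CO)·P(H₂O)) = (8.7)·(0.090) / ((0.0053)·(2.6)) = 56.8
ΔG = RT ln(Q_p/K_p) = (8.314 J mol⁻¹ K⁻¹)(650 K) × ln(56.8/13)
   = (5.404 kJ/mol)(1.475) = 7.97 kJ/mol
ΔG > 0, so the forward reaction is non-spontaneous (proceeds in reverse).

ΔG = 7.97 kJ/mol; the forward reaction is non-spontaneous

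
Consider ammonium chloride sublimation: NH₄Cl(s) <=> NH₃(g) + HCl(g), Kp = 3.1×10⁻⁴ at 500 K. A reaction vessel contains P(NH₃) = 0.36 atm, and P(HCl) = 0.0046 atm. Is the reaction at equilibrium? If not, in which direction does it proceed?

(NH₄Cl is a pure solid — omitted from Qp.)
Qp = P(NH₃)·P(HCl) = (0.36)·(0.0046) = 0.0017
Qp = 0.0017 > Kp = 3.1×10⁻⁴, so the reverse reaction proceeds.

reverse (toward reactants)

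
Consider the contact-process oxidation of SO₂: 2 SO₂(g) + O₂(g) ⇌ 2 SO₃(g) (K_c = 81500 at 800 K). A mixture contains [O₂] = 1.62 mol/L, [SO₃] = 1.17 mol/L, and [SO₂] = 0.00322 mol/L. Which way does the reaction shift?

at equilibrium

Q_c = [SO₃]² / ([SO₂]²·[O₂]) = (1.17)² / ((0.00322)²·(1.62)) = 81500
Q_c = 81500 = K_c, so the system is already at equilibrium.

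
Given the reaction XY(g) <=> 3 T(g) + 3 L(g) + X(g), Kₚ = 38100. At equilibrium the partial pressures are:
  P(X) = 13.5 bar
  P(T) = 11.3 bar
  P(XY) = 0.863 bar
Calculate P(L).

At equilibrium, Kₚ = P(T)³·P(L)³·P(X) / P(XY) = 38100.
(11.3)³·(P(L))³·(13.5) / (0.863) = 38100
P(L)³ = 1.69 ⇒ P(L) = 1.19 bar

P(L) = 1.19 bar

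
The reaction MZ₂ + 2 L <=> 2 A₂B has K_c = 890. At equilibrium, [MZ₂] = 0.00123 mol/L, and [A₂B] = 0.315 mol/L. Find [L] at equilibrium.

[L] = 0.301 mol/L

At equilibrium, K_c = [A₂B]² / ([MZ₂]·[L]²) = 890.
(0.315)² / ((0.00123)·([L])²) = 890
[L]² = 0.0906 ⇒ [L] = 0.301 mol/L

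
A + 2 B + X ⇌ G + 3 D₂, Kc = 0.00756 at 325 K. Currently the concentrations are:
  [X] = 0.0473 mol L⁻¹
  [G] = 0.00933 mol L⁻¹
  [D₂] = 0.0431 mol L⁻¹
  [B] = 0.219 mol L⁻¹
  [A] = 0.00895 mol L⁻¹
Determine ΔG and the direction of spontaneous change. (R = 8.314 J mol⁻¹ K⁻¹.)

Qc = [G]·[D₂]³ / ([A]·[B]²·[X]) = (0.00933)·(0.0431)³ / ((0.00895)·(0.219)²·(0.0473)) = 0.0368
ΔG = RT ln(Qc/Kc) = (8.314 J mol⁻¹ K⁻¹)(325 K) × ln(0.0368/0.00756)
   = (2.702 kJ/mol)(1.583) = 4.28 kJ/mol
ΔG > 0, so the forward reaction is non-spontaneous (proceeds in reverse).

ΔG = 4.28 kJ/mol; the forward reaction is non-spontaneous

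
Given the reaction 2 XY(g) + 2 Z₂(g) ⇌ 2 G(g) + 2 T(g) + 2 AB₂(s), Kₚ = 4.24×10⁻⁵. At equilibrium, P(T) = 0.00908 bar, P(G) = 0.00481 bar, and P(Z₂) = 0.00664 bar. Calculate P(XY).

P(XY) = 1.01 bar

(AB₂ is a pure solid — omitted from Kₚ.)
At equilibrium, Kₚ = P(G)²·P(T)² / (P(XY)²·P(Z₂)²) = 4.24×10⁻⁵.
(0.00481)²·(0.00908)² / ((P(XY))²·(0.00664)²) = 4.24×10⁻⁵
P(XY)² = 1.02 ⇒ P(XY) = 1.01 bar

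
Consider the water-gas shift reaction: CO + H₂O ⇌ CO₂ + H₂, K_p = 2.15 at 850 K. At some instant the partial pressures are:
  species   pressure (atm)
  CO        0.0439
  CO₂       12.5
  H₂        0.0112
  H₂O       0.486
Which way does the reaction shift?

Q_p = P(CO₂)·P(H₂) / (P(CO)·P(H₂O)) = (12.5)·(0.0112) / ((0.0439)·(0.486)) = 6.56
Q_p = 6.56 > K_p = 2.15, so the reverse reaction proceeds.

reverse (toward reactants)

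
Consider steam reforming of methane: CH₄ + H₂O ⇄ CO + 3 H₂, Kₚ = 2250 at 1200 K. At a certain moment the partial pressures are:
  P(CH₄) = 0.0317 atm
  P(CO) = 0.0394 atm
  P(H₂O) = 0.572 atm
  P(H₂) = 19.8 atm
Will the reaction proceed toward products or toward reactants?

Qₚ = P(CO)·P(H₂)³ / (P(CH₄)·P(H₂O)) = (0.0394)·(19.8)³ / ((0.0317)·(0.572)) = 16900
Qₚ = 16900 > Kₚ = 2250, so the reverse reaction proceeds.

in the reverse direction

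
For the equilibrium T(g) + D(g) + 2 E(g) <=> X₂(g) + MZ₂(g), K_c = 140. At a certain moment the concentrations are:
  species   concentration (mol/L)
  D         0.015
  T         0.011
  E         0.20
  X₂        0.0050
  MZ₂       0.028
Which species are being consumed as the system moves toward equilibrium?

Q_c = [X₂]·[MZ₂] / ([T]·[D]·[E]²) = (0.0050)·(0.028) / ((0.011)·(0.015)·(0.20)²) = 21
Q_c = 21 < K_c = 140: net forward reaction.

T, D, E (reactants)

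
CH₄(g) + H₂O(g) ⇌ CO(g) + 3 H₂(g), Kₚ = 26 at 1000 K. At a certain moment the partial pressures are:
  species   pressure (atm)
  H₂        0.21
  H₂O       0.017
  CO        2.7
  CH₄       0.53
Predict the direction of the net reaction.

Qₚ = P(CO)·P(H₂)³ / (P(CH₄)·P(H₂O)) = (2.7)·(0.21)³ / ((0.53)·(0.017)) = 2.8
Qₚ = 2.8 < Kₚ = 26, so the forward reaction proceeds.

to the right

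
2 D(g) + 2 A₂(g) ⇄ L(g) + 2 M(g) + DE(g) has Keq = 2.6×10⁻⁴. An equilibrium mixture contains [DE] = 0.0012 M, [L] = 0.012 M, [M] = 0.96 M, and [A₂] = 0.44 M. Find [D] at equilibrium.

At equilibrium, Keq = [L]·[M]²·[DE] / ([D]²·[A₂]²) = 2.6×10⁻⁴.
(0.012)·(0.96)²·(0.0012) / (([D])²·(0.44)²) = 2.6×10⁻⁴
[D]² = 0.264 ⇒ [D] = 0.51 M

[D] = 0.51 M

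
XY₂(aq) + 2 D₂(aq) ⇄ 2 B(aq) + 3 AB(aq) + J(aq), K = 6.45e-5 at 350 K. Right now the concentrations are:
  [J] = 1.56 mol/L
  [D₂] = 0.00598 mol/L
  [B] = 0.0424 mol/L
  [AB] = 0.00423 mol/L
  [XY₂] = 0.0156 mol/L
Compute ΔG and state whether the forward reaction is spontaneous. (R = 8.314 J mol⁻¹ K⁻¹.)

ΔG = 5.16 kJ/mol; the forward reaction is non-spontaneous

Q = [B]²·[AB]³·[J] / ([XY₂]·[D₂]²) = (0.0424)²·(0.00423)³·(1.56) / ((0.0156)·(0.00598)²) = 3.80e-4
ΔG = RT ln(Q/K) = (8.314 J mol⁻¹ K⁻¹)(350 K) × ln(3.80e-4/6.45e-5)
   = (2.910 kJ/mol)(1.774) = 5.16 kJ/mol
ΔG > 0, so the forward reaction is non-spontaneous (proceeds in reverse).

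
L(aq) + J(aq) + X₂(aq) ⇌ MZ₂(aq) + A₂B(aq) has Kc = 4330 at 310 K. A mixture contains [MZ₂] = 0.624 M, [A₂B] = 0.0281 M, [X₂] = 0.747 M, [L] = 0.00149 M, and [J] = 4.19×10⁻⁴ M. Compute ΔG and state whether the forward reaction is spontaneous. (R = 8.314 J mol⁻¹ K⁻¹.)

ΔG = 5.57 kJ/mol; the forward reaction is non-spontaneous

Qc = [MZ₂]·[A₂B] / ([L]·[J]·[X₂]) = (0.624)·(0.0281) / ((0.00149)·(4.19×10⁻⁴)·(0.747)) = 37600
ΔG = RT ln(Qc/Kc) = (8.314 J mol⁻¹ K⁻¹)(310 K) × ln(37600/4330)
   = (2.577 kJ/mol)(2.161) = 5.57 kJ/mol
ΔG > 0, so the forward reaction is non-spontaneous (proceeds in reverse).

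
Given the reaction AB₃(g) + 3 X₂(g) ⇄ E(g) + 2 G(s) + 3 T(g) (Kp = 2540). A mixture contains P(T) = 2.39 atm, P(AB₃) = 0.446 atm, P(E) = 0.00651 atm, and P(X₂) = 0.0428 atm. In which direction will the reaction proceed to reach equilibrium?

no net change (already at equilibrium)

(G is a pure solid — omitted from Qp.)
Qp = P(E)·P(T)³ / (P(AB₃)·P(X₂)³) = (0.00651)·(2.39)³ / ((0.446)·(0.0428)³) = 2540
Qp = 2540 = Kp, so the system is already at equilibrium.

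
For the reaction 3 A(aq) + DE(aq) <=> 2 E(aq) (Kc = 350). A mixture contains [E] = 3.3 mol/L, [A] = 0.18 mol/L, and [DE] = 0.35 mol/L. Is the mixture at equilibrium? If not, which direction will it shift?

no; Q > K, reaction proceeds in reverse

Qc = [E]² / ([A]³·[DE]) = (3.3)² / ((0.18)³·(0.35)) = 5300
Qc = 5300 > Kc = 350: net reverse reaction.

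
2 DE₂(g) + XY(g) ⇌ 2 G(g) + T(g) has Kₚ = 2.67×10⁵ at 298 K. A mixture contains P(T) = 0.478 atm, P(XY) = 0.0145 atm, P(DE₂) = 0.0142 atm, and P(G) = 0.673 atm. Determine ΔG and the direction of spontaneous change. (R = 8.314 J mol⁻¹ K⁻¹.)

ΔG = -3.18 kJ/mol; the forward reaction is spontaneous

Qₚ = P(G)²·P(T) / (P(DE₂)²·P(XY)) = (0.673)²·(0.478) / ((0.0142)²·(0.0145)) = 74000
ΔG = RT ln(Qₚ/Kₚ) = (8.314 J mol⁻¹ K⁻¹)(298 K) × ln(74000/2.67×10⁵)
   = (2.478 kJ/mol)(-1.283) = -3.18 kJ/mol
ΔG < 0, so the forward reaction is spontaneous (proceeds forward).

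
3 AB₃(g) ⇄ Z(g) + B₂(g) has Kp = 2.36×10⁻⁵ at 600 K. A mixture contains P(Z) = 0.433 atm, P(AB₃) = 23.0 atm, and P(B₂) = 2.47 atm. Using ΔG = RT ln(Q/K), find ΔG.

Qp = P(Z)·P(B₂) / P(AB₃)³ = (0.433)·(2.47) / (23.0)³ = 8.79×10⁻⁵
ΔG = RT ln(Qp/Kp) = (8.314 J mol⁻¹ K⁻¹)(600 K) × ln(8.79×10⁻⁵/2.36×10⁻⁵)
   = (4.988 kJ/mol)(1.315) = 6.56 kJ/mol
ΔG > 0, so the forward reaction is non-spontaneous (proceeds in reverse).

ΔG = 6.56 kJ/mol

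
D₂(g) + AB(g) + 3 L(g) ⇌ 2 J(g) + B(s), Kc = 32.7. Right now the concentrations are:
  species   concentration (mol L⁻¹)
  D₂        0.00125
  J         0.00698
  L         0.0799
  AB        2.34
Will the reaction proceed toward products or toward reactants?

neither direction; the system is at equilibrium

(B is a pure solid — omitted from Qc.)
Qc = [J]² / ([D₂]·[AB]·[L]³) = (0.00698)² / ((0.00125)·(2.34)·(0.0799)³) = 32.7
Qc = 32.7 = Kc, so the system is already at equilibrium.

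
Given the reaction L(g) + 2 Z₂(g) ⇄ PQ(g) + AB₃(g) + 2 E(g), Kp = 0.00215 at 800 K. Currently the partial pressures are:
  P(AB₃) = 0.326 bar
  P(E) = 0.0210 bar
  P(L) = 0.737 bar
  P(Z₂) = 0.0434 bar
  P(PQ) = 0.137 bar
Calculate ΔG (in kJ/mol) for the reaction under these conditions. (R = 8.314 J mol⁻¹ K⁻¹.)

ΔG = 12.6 kJ/mol

Qp = P(PQ)·P(AB₃)·P(E)² / (P(L)·P(Z₂)²) = (0.137)·(0.326)·(0.0210)² / ((0.737)·(0.0434)²) = 0.0142
ΔG = RT ln(Qp/Kp) = (8.314 J mol⁻¹ K⁻¹)(800 K) × ln(0.0142/0.00215)
   = (6.651 kJ/mol)(1.888) = 12.6 kJ/mol
ΔG > 0, so the forward reaction is non-spontaneous (proceeds in reverse).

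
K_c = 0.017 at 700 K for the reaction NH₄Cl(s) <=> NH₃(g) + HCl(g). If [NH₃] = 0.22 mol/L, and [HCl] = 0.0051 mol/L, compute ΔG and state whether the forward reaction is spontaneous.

ΔG = -15.8 kJ/mol; the forward reaction is spontaneous

(NH₄Cl is a pure solid — omitted from Q_c.)
Q_c = [NH₃]·[HCl] = (0.22)·(0.0051) = 0.00112
ΔG = RT ln(Q_c/K_c) = (8.314 J mol⁻¹ K⁻¹)(700 K) × ln(0.00112/0.017)
   = (5.820 kJ/mol)(-2.720) = -15.8 kJ/mol
ΔG < 0, so the forward reaction is spontaneous (proceeds forward).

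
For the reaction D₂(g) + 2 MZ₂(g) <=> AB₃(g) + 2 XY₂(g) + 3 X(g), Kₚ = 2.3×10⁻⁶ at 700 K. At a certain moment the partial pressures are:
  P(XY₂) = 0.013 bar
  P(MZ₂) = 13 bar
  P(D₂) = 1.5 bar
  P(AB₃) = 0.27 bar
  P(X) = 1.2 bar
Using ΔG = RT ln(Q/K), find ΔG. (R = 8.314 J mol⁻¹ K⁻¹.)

Qₚ = P(AB₃)·P(XY₂)²·P(X)³ / (P(D₂)·P(MZ₂)²) = (0.27)·(0.013)²·(1.2)³ / ((1.5)·(13)²) = 3.11×10⁻⁷
ΔG = RT ln(Qₚ/Kₚ) = (8.314 J mol⁻¹ K⁻¹)(700 K) × ln(3.11×10⁻⁷/2.3×10⁻⁶)
   = (5.820 kJ/mol)(-2.001) = -11.6 kJ/mol
ΔG < 0, so the forward reaction is spontaneous (proceeds forward).

ΔG = -11.6 kJ/mol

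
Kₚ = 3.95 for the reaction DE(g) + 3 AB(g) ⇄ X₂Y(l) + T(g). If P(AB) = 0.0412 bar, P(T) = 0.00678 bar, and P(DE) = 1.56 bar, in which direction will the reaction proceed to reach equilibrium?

(X₂Y is a pure liquid — omitted from Qₚ.)
Qₚ = P(T) / (P(DE)·P(AB)³) = (0.00678) / ((1.56)·(0.0412)³) = 62.1
Qₚ = 62.1 > Kₚ = 3.95, so the reverse reaction proceeds.

to the left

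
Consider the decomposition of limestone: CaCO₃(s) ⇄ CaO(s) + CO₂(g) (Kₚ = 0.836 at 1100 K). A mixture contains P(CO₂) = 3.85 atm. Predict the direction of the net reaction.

to the left

(CaCO₃, CaO are pure solids — omitted from Qₚ.)
Qₚ = P(CO₂) = 3.85
Qₚ = 3.85 > Kₚ = 0.836, so the reverse reaction proceeds.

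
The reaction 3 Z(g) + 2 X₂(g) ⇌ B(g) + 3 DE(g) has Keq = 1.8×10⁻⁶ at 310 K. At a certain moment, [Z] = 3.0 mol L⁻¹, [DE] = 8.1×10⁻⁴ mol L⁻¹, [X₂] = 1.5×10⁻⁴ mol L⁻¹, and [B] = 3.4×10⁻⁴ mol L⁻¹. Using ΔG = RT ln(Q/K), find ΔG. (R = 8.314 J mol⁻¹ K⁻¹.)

ΔG = -4.64 kJ/mol

Q = [B]·[DE]³ / ([Z]³·[X₂]²) = (3.4×10⁻⁴)·(8.1×10⁻⁴)³ / ((3.0)³·(1.5×10⁻⁴)²) = 2.97×10⁻⁷
ΔG = RT ln(Q/Keq) = (8.314 J mol⁻¹ K⁻¹)(310 K) × ln(2.97×10⁻⁷/1.8×10⁻⁶)
   = (2.577 kJ/mol)(-1.802) = -4.64 kJ/mol
ΔG < 0, so the forward reaction is spontaneous (proceeds forward).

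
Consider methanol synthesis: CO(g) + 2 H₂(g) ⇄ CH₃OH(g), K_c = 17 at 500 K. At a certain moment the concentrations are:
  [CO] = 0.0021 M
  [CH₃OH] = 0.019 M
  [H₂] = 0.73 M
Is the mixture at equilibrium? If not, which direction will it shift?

Q_c = [CH₃OH] / ([CO]·[H₂]²) = (0.019) / ((0.0021)·(0.73)²) = 17
Q_c = 17 = K_c; the system is at equilibrium.

yes, at equilibrium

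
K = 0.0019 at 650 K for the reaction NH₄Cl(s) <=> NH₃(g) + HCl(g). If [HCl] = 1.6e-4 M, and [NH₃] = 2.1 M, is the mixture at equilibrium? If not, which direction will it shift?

(NH₄Cl is a pure solid — omitted from Q.)
Q = [NH₃]·[HCl] = (2.1)·(1.6e-4) = 3.4e-4
Q = 3.4e-4 < K = 0.0019: net forward reaction.

no; Q < K, reaction proceeds forward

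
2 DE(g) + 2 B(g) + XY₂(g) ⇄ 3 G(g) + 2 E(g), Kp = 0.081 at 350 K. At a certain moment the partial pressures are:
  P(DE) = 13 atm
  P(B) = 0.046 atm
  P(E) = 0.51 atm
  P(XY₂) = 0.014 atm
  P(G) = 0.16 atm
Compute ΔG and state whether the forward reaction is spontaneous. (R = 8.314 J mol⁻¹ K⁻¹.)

Qp = P(G)³·P(E)² / (P(DE)²·P(B)²·P(XY₂)) = (0.16)³·(0.51)² / ((13)²·(0.046)²·(0.014)) = 0.213
ΔG = RT ln(Qp/Kp) = (8.314 J mol⁻¹ K⁻¹)(350 K) × ln(0.213/0.081)
   = (2.910 kJ/mol)(0.9668) = 2.81 kJ/mol
ΔG > 0, so the forward reaction is non-spontaneous (proceeds in reverse).

ΔG = 2.81 kJ/mol; the forward reaction is non-spontaneous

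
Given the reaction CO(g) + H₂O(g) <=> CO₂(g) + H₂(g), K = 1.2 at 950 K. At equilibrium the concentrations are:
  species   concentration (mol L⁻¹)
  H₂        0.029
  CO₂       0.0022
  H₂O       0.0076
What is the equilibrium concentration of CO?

At equilibrium, K = [CO₂]·[H₂] / ([CO]·[H₂O]) = 1.2.
(0.0022)·(0.029) / (([CO])·(0.0076)) = 1.2
[CO] = 0.00700 = 0.0070 mol L⁻¹

[CO] = 0.0070 mol L⁻¹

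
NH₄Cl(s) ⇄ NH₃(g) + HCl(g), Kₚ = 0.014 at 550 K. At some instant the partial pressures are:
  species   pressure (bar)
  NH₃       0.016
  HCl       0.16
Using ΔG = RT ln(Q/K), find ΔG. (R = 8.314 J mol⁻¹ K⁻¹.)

ΔG = -7.77 kJ/mol

(NH₄Cl is a pure solid — omitted from Qₚ.)
Qₚ = P(NH₃)·P(HCl) = (0.016)·(0.16) = 0.00256
ΔG = RT ln(Qₚ/Kₚ) = (8.314 J mol⁻¹ K⁻¹)(550 K) × ln(0.00256/0.014)
   = (4.573 kJ/mol)(-1.699) = -7.77 kJ/mol
ΔG < 0, so the forward reaction is spontaneous (proceeds forward).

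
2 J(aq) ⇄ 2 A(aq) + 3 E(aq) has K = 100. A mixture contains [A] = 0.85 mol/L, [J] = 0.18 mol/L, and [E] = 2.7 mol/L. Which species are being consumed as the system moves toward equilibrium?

Q = [A]²·[E]³ / [J]² = (0.85)²·(2.7)³ / (0.18)² = 440
Q = 440 > K = 100: net reverse reaction.

A, E (products)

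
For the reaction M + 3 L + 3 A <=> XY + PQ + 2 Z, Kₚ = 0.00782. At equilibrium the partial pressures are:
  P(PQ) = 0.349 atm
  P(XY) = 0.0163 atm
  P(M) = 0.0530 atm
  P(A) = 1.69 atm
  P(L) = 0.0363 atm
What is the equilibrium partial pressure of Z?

P(Z) = 0.00410 atm

At equilibrium, Kₚ = P(XY)·P(PQ)·P(Z)² / (P(M)·P(L)³·P(A)³) = 0.00782.
(0.0163)·(0.349)·(P(Z))² / ((0.0530)·(0.0363)³·(1.69)³) = 0.00782
P(Z)² = 1.68×10⁻⁵ ⇒ P(Z) = 0.00410 atm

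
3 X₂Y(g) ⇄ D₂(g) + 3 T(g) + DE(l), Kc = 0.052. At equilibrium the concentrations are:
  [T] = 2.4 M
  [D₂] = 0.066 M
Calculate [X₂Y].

(DE is a pure liquid — omitted from Kc.)
At equilibrium, Kc = [D₂]·[T]³ / [X₂Y]³ = 0.052.
(0.066)·(2.4)³ / ([X₂Y])³ = 0.052
[X₂Y]³ = 17.5 ⇒ [X₂Y] = 2.6 M

[X₂Y] = 2.6 M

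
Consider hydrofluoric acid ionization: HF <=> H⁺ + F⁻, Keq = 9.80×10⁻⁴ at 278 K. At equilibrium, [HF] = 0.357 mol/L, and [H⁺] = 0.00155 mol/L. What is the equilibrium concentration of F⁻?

At equilibrium, Keq = [H⁺]·[F⁻] / [HF] = 9.80×10⁻⁴.
(0.00155)·([F⁻]) / (0.357) = 9.80×10⁻⁴
[F⁻] = 0.226 mol/L

[F⁻] = 0.226 mol/L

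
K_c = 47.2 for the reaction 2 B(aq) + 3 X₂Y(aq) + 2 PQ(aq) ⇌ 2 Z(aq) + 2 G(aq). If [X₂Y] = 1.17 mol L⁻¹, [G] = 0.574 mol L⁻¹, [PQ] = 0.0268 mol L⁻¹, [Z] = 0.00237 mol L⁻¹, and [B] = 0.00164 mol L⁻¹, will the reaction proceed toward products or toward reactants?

Q_c = [Z]²·[G]² / ([B]²·[X₂Y]³·[PQ]²) = (0.00237)²·(0.574)² / ((0.00164)²·(1.17)³·(0.0268)²) = 598
Q_c = 598 > K_c = 47.2, so the reverse reaction proceeds.

toward reactants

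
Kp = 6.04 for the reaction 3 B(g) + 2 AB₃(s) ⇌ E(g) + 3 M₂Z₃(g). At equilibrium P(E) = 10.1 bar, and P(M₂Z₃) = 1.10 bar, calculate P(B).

(AB₃ is a pure solid — omitted from Kp.)
At equilibrium, Kp = P(E)·P(M₂Z₃)³ / P(B)³ = 6.04.
(10.1)·(1.10)³ / (P(B))³ = 6.04
P(B)³ = 2.23 ⇒ P(B) = 1.31 bar

P(B) = 1.31 bar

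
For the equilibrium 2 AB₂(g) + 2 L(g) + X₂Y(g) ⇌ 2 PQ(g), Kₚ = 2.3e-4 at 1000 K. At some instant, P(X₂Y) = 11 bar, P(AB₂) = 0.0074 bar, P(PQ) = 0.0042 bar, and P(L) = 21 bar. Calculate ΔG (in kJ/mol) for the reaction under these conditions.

Qₚ = P(PQ)² / (P(AB₂)²·P(L)²·P(X₂Y)) = (0.0042)² / ((0.0074)²·(21)²·(11)) = 6.64e-5
ΔG = RT ln(Qₚ/Kₚ) = (8.314 J mol⁻¹ K⁻¹)(1000 K) × ln(6.64e-5/2.3e-4)
   = (8.314 kJ/mol)(-1.242) = -10.3 kJ/mol
ΔG < 0, so the forward reaction is spontaneous (proceeds forward).

ΔG = -10.3 kJ/mol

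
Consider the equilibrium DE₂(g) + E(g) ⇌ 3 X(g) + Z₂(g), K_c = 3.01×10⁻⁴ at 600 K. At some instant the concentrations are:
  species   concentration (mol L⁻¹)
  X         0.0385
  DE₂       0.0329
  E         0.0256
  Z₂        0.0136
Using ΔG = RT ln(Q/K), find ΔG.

Q_c = [X]³·[Z₂] / ([DE₂]·[E]) = (0.0385)³·(0.0136) / ((0.0329)·(0.0256)) = 9.21×10⁻⁴
ΔG = RT ln(Q_c/K_c) = (8.314 J mol⁻¹ K⁻¹)(600 K) × ln(9.21×10⁻⁴/3.01×10⁻⁴)
   = (4.988 kJ/mol)(1.118) = 5.58 kJ/mol
ΔG > 0, so the forward reaction is non-spontaneous (proceeds in reverse).

ΔG = 5.58 kJ/mol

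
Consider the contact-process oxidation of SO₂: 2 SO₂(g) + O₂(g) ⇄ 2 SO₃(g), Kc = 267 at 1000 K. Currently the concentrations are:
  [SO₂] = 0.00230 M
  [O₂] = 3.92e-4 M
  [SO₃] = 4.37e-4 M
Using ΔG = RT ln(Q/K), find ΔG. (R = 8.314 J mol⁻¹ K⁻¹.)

ΔG = -8.85 kJ/mol

Qc = [SO₃]² / ([SO₂]²·[O₂]) = (4.37e-4)² / ((0.00230)²·(3.92e-4)) = 92.1
ΔG = RT ln(Qc/Kc) = (8.314 J mol⁻¹ K⁻¹)(1000 K) × ln(92.1/267)
   = (8.314 kJ/mol)(-1.064) = -8.85 kJ/mol
ΔG < 0, so the forward reaction is spontaneous (proceeds forward).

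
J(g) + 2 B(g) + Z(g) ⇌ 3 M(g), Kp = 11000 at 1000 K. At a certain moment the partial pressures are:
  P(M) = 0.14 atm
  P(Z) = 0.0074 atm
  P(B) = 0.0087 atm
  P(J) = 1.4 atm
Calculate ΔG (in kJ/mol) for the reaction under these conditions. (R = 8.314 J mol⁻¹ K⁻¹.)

ΔG = -9.52 kJ/mol

Qp = P(M)³ / (P(J)·P(B)²·P(Z)) = (0.14)³ / ((1.4)·(0.0087)²·(0.0074)) = 3500
ΔG = RT ln(Qp/Kp) = (8.314 J mol⁻¹ K⁻¹)(1000 K) × ln(3500/11000)
   = (8.314 kJ/mol)(-1.145) = -9.52 kJ/mol
ΔG < 0, so the forward reaction is spontaneous (proceeds forward).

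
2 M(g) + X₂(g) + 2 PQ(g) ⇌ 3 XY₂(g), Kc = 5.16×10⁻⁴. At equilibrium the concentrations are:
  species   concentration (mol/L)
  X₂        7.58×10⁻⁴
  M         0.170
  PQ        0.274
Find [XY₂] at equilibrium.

[XY₂] = 9.47×10⁻⁴ mol/L

At equilibrium, Kc = [XY₂]³ / ([M]²·[X₂]·[PQ]²) = 5.16×10⁻⁴.
([XY₂])³ / ((0.170)²·(7.58×10⁻⁴)·(0.274)²) = 5.16×10⁻⁴
[XY₂]³ = 8.49×10⁻¹⁰ ⇒ [XY₂] = 9.47×10⁻⁴ mol/L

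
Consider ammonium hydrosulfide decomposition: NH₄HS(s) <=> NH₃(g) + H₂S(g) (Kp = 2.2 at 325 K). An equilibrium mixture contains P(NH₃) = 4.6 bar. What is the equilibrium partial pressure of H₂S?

(NH₄HS is a pure solid — omitted from Kp.)
At equilibrium, Kp = P(NH₃)·P(H₂S) = 2.2.
(4.6)·(P(H₂S)) = 2.2
P(H₂S) = 0.478 = 0.48 bar

P(H₂S) = 0.48 bar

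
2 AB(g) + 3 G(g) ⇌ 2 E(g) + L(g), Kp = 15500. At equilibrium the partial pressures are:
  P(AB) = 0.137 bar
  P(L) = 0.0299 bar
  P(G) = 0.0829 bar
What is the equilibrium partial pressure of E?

P(E) = 2.35 bar

At equilibrium, Kp = P(E)²·P(L) / (P(AB)²·P(G)³) = 15500.
(P(E))²·(0.0299) / ((0.137)²·(0.0829)³) = 15500
P(E)² = 5.54 ⇒ P(E) = 2.35 bar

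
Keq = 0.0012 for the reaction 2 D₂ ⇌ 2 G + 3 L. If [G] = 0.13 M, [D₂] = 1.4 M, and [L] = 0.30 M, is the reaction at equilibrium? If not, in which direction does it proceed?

toward products

Q = [G]²·[L]³ / [D₂]² = (0.13)²·(0.30)³ / (1.4)² = 2.3×10⁻⁴
Q = 2.3×10⁻⁴ < Keq = 0.0012, so the forward reaction proceeds.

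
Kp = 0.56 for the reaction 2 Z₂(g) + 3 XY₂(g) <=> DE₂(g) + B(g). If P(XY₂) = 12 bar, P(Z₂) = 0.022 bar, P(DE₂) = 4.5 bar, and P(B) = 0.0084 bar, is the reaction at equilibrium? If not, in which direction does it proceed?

Qp = P(DE₂)·P(B) / (P(Z₂)²·P(XY₂)³) = (4.5)·(0.0084) / ((0.022)²·(12)³) = 0.045
Qp = 0.045 < Kp = 0.56, so the forward reaction proceeds.

to the right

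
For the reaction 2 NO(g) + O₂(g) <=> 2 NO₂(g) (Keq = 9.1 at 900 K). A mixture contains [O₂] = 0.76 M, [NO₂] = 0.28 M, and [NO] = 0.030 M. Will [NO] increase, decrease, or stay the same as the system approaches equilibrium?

increase

Q = [NO₂]² / ([NO]²·[O₂]) = (0.28)² / ((0.030)²·(0.76)) = 110
Q = 110 > Keq = 9.1: net reverse reaction.
NO is a reactant, so it increases.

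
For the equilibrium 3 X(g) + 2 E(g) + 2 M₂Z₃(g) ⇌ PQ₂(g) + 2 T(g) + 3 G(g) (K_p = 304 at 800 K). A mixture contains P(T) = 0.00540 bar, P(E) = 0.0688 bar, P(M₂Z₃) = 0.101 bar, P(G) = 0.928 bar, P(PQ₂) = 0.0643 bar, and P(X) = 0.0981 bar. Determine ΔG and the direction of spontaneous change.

ΔG = -14.8 kJ/mol; the forward reaction is spontaneous

Q_p = P(PQ₂)·P(T)²·P(G)³ / (P(X)³·P(E)²·P(M₂Z₃)²) = (0.0643)·(0.00540)²·(0.928)³ / ((0.0981)³·(0.0688)²·(0.101)²) = 32.9
ΔG = RT ln(Q_p/K_p) = (8.314 J mol⁻¹ K⁻¹)(800 K) × ln(32.9/304)
   = (6.651 kJ/mol)(-2.224) = -14.8 kJ/mol
ΔG < 0, so the forward reaction is spontaneous (proceeds forward).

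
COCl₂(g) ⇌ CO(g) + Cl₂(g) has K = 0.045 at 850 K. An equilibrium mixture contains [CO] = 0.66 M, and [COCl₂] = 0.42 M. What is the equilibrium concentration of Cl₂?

At equilibrium, K = [CO]·[Cl₂] / [COCl₂] = 0.045.
(0.66)·([Cl₂]) / (0.42) = 0.045
[Cl₂] = 0.0286 = 0.029 M

[Cl₂] = 0.029 M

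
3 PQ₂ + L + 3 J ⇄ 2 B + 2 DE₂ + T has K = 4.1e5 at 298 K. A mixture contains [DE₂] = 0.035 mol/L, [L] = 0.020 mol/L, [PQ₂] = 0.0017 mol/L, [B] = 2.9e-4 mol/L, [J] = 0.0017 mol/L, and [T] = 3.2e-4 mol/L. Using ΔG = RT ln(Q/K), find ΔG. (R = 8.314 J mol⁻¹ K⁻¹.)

ΔG = -4.44 kJ/mol

Q = [B]²·[DE₂]²·[T] / ([PQ₂]³·[L]·[J]³) = (2.9e-4)²·(0.035)²·(3.2e-4) / ((0.0017)³·(0.020)·(0.0017)³) = 68300
ΔG = RT ln(Q/K) = (8.314 J mol⁻¹ K⁻¹)(298 K) × ln(68300/4.1e5)
   = (2.478 kJ/mol)(-1.792) = -4.44 kJ/mol
ΔG < 0, so the forward reaction is spontaneous (proceeds forward).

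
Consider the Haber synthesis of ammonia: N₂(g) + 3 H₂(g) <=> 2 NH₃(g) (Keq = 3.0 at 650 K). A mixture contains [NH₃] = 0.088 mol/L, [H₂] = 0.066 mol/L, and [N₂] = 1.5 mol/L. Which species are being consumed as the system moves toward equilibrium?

Q = [NH₃]² / ([N₂]·[H₂]³) = (0.088)² / ((1.5)·(0.066)³) = 18
Q = 18 > Keq = 3.0: net reverse reaction.

NH₃ (products)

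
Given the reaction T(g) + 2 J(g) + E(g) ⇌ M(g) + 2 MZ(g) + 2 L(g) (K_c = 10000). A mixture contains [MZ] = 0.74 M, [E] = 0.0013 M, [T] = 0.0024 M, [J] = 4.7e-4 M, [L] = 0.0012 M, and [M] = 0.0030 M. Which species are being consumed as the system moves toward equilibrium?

T, J, E (reactants)

Q_c = [M]·[MZ]²·[L]² / ([T]·[J]²·[E]) = (0.0030)·(0.74)²·(0.0012)² / ((0.0024)·(4.7e-4)²·(0.0013)) = 3400
Q_c = 3400 < K_c = 10000: net forward reaction.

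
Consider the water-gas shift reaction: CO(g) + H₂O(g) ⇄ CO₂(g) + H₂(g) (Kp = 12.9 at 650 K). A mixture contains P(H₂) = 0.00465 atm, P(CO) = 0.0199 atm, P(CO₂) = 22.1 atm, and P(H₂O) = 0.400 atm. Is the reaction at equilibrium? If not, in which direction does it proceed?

Qp = P(CO₂)·P(H₂) / (P(CO)·P(H₂O)) = (22.1)·(0.00465) / ((0.0199)·(0.400)) = 12.9
Qp = 12.9 = Kp, so the system is already at equilibrium.

neither direction; the system is at equilibrium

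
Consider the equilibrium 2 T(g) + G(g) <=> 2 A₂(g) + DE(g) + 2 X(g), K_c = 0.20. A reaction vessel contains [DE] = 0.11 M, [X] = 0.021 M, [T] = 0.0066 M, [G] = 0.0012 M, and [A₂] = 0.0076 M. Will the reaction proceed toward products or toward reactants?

Q_c = [A₂]²·[DE]·[X]² / ([T]²·[G]) = (0.0076)²·(0.11)·(0.021)² / ((0.0066)²·(0.0012)) = 0.054
Q_c = 0.054 < K_c = 0.20, so the forward reaction proceeds.

toward products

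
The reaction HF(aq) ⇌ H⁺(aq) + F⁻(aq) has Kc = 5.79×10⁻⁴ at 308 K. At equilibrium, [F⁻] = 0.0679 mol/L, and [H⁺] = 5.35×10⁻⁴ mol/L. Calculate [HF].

[HF] = 0.0627 mol/L

At equilibrium, Kc = [H⁺]·[F⁻] / [HF] = 5.79×10⁻⁴.
(5.35×10⁻⁴)·(0.0679) / ([HF]) = 5.79×10⁻⁴
[HF] = 0.0627 mol/L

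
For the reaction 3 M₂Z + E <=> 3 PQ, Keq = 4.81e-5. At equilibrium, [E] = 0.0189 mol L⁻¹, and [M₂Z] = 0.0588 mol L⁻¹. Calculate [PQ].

At equilibrium, Keq = [PQ]³ / ([M₂Z]³·[E]) = 4.81e-5.
([PQ])³ / ((0.0588)³·(0.0189)) = 4.81e-5
[PQ]³ = 1.85e-10 ⇒ [PQ] = 5.70e-4 mol L⁻¹

[PQ] = 5.70e-4 mol L⁻¹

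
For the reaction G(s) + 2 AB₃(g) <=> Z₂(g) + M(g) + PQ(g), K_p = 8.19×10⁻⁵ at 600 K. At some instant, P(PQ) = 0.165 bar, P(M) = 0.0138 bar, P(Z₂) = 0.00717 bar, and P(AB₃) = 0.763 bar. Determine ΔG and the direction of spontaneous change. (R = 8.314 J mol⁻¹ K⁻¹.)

ΔG = -5.35 kJ/mol; the forward reaction is spontaneous

(G is a pure solid — omitted from Q_p.)
Q_p = P(Z₂)·P(M)·P(PQ) / P(AB₃)² = (0.00717)·(0.0138)·(0.165) / (0.763)² = 2.80×10⁻⁵
ΔG = RT ln(Q_p/K_p) = (8.314 J mol⁻¹ K⁻¹)(600 K) × ln(2.80×10⁻⁵/8.19×10⁻⁵)
   = (4.988 kJ/mol)(-1.073) = -5.35 kJ/mol
ΔG < 0, so the forward reaction is spontaneous (proceeds forward).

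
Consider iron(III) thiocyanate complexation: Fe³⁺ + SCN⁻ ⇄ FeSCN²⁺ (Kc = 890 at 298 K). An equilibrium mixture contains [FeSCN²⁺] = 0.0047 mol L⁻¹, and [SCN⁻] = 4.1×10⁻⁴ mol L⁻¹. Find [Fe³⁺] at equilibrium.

[Fe³⁺] = 0.013 mol L⁻¹

At equilibrium, Kc = [FeSCN²⁺] / ([Fe³⁺]·[SCN⁻]) = 890.
(0.0047) / (([Fe³⁺])·(4.1×10⁻⁴)) = 890
[Fe³⁺] = 0.0129 = 0.013 mol L⁻¹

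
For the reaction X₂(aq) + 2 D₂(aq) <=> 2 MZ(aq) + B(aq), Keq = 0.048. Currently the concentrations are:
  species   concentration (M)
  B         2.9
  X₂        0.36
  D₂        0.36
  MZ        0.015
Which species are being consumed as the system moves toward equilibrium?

X₂, D₂ (reactants)

Q = [MZ]²·[B] / ([X₂]·[D₂]²) = (0.015)²·(2.9) / ((0.36)·(0.36)²) = 0.014
Q = 0.014 < Keq = 0.048: net forward reaction.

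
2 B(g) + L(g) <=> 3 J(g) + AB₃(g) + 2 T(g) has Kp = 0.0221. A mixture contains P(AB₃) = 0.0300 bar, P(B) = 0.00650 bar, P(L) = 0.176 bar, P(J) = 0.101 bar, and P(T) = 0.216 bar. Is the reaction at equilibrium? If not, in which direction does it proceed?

Qp = P(J)³·P(AB₃)·P(T)² / (P(B)²·P(L)) = (0.101)³·(0.0300)·(0.216)² / ((0.00650)²·(0.176)) = 0.194
Qp = 0.194 > Kp = 0.0221, so the reverse reaction proceeds.

in the reverse direction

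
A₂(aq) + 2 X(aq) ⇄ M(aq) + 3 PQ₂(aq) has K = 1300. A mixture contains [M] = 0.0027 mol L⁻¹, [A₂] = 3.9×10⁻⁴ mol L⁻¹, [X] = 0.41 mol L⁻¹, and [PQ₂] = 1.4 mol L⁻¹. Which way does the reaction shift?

Q = [M]·[PQ₂]³ / ([A₂]·[X]²) = (0.0027)·(1.4)³ / ((3.9×10⁻⁴)·(0.41)²) = 110
Q = 110 < K = 1300, so the forward reaction proceeds.

in the forward direction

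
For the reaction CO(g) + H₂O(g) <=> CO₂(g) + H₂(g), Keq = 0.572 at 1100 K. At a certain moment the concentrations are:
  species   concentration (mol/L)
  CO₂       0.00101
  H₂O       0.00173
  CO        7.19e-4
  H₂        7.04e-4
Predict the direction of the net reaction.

Q = [CO₂]·[H₂] / ([CO]·[H₂O]) = (0.00101)·(7.04e-4) / ((7.19e-4)·(0.00173)) = 0.572
Q = 0.572 = Keq, so the system is already at equilibrium.

at equilibrium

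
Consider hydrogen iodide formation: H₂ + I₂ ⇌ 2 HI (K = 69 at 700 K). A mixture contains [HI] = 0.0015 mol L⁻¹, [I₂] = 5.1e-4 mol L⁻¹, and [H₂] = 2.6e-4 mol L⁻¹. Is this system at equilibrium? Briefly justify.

Q = [HI]² / ([H₂]·[I₂]) = (0.0015)² / ((2.6e-4)·(5.1e-4)) = 17
Q = 17 < K = 69: net forward reaction.

no; Q < K, reaction proceeds forward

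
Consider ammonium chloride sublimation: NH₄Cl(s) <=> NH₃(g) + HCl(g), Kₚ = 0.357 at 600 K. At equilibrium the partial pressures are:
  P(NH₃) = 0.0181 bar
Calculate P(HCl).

(NH₄Cl is a pure solid — omitted from Kₚ.)
At equilibrium, Kₚ = P(NH₃)·P(HCl) = 0.357.
(0.0181)·(P(HCl)) = 0.357
P(HCl) = 19.7 bar

P(HCl) = 19.7 bar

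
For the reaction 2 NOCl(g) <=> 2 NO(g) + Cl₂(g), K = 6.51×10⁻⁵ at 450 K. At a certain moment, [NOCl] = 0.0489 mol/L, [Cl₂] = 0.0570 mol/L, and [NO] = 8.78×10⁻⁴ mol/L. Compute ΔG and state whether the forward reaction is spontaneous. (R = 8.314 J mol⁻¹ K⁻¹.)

Q = [NO]²·[Cl₂] / [NOCl]² = (8.78×10⁻⁴)²·(0.0570) / (0.0489)² = 1.84×10⁻⁵
ΔG = RT ln(Q/K) = (8.314 J mol⁻¹ K⁻¹)(450 K) × ln(1.84×10⁻⁵/6.51×10⁻⁵)
   = (3.741 kJ/mol)(-1.264) = -4.73 kJ/mol
ΔG < 0, so the forward reaction is spontaneous (proceeds forward).

ΔG = -4.73 kJ/mol; the forward reaction is spontaneous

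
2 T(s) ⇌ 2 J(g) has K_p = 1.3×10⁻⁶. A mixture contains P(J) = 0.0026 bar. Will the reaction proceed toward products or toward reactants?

reverse (toward reactants)

(T is a pure solid — omitted from Q_p.)
Q_p = P(J)² = (0.0026)² = 6.8×10⁻⁶
Q_p = 6.8×10⁻⁶ > K_p = 1.3×10⁻⁶, so the reverse reaction proceeds.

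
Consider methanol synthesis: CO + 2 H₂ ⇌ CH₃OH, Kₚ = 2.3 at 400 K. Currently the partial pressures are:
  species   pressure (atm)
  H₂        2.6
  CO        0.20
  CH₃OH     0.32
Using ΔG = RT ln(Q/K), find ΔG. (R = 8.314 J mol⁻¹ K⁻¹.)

Qₚ = P(CH₃OH) / (P(CO)·P(H₂)²) = (0.32) / ((0.20)·(2.6)²) = 0.237
ΔG = RT ln(Qₚ/Kₚ) = (8.314 J mol⁻¹ K⁻¹)(400 K) × ln(0.237/2.3)
   = (3.326 kJ/mol)(-2.273) = -7.56 kJ/mol
ΔG < 0, so the forward reaction is spontaneous (proceeds forward).

ΔG = -7.56 kJ/mol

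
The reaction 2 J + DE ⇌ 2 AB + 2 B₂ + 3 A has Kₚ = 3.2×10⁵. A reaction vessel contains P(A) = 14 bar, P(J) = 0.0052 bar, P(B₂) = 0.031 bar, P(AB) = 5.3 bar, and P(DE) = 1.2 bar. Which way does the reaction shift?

Qₚ = P(AB)²·P(B₂)²·P(A)³ / (P(J)²·P(DE)) = (5.3)²·(0.031)²·(14)³ / ((0.0052)²·(1.2)) = 2.3×10⁶
Qₚ = 2.3×10⁶ > Kₚ = 3.2×10⁵, so the reverse reaction proceeds.

reverse (toward reactants)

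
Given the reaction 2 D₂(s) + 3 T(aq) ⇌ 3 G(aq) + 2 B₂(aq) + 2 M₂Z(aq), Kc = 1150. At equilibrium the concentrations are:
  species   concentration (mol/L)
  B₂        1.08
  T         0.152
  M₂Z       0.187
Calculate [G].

(D₂ is a pure solid — omitted from Kc.)
At equilibrium, Kc = [G]³·[B₂]²·[M₂Z]² / [T]³ = 1150.
([G])³·(1.08)²·(0.187)² / (0.152)³ = 1150
[G]³ = 99.0 ⇒ [G] = 4.63 mol/L

[G] = 4.63 mol/L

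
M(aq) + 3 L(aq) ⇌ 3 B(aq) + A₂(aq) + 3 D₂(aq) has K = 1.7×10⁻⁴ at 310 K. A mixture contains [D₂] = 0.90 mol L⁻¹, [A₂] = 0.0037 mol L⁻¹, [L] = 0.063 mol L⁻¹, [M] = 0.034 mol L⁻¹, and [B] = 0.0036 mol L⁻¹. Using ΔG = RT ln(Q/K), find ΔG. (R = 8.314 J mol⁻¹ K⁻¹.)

ΔG = -6.29 kJ/mol

Q = [B]³·[A₂]·[D₂]³ / ([M]·[L]³) = (0.0036)³·(0.0037)·(0.90)³ / ((0.034)·(0.063)³) = 1.48×10⁻⁵
ΔG = RT ln(Q/K) = (8.314 J mol⁻¹ K⁻¹)(310 K) × ln(1.48×10⁻⁵/1.7×10⁻⁴)
   = (2.577 kJ/mol)(-2.441) = -6.29 kJ/mol
ΔG < 0, so the forward reaction is spontaneous (proceeds forward).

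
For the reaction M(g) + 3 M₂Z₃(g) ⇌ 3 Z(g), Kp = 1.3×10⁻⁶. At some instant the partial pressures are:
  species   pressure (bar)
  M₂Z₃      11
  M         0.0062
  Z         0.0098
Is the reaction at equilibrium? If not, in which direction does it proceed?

in the forward direction

Qp = P(Z)³ / (P(M)·P(M₂Z₃)³) = (0.0098)³ / ((0.0062)·(11)³) = 1.1×10⁻⁷
Qp = 1.1×10⁻⁷ < Kp = 1.3×10⁻⁶, so the forward reaction proceeds.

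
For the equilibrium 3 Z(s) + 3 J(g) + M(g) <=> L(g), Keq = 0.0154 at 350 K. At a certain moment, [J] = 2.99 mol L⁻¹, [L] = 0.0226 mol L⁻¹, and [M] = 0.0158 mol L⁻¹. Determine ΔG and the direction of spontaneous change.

(Z is a pure solid — omitted from Q.)
Q = [L] / ([J]³·[M]) = (0.0226) / ((2.99)³·(0.0158)) = 0.0535
ΔG = RT ln(Q/Keq) = (8.314 J mol⁻¹ K⁻¹)(350 K) × ln(0.0535/0.0154)
   = (2.910 kJ/mol)(1.245) = 3.62 kJ/mol
ΔG > 0, so the forward reaction is non-spontaneous (proceeds in reverse).

ΔG = 3.62 kJ/mol; the forward reaction is non-spontaneous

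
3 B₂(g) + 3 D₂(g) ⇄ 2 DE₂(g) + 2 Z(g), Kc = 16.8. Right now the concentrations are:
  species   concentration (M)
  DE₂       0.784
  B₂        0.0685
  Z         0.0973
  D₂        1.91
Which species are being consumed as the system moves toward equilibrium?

B₂, D₂ (reactants)

Qc = [DE₂]²·[Z]² / ([B₂]³·[D₂]³) = (0.784)²·(0.0973)² / ((0.0685)³·(1.91)³) = 2.60
Qc = 2.60 < Kc = 16.8: net forward reaction.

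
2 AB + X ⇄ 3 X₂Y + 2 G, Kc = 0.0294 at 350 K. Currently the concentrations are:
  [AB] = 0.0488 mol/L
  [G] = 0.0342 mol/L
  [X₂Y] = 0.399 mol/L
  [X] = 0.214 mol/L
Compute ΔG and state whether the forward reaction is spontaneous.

Qc = [X₂Y]³·[G]² / ([AB]²·[X]) = (0.399)³·(0.0342)² / ((0.0488)²·(0.214)) = 0.146
ΔG = RT ln(Qc/Kc) = (8.314 J mol⁻¹ K⁻¹)(350 K) × ln(0.146/0.0294)
   = (2.910 kJ/mol)(1.603) = 4.66 kJ/mol
ΔG > 0, so the forward reaction is non-spontaneous (proceeds in reverse).

ΔG = 4.66 kJ/mol; the forward reaction is non-spontaneous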